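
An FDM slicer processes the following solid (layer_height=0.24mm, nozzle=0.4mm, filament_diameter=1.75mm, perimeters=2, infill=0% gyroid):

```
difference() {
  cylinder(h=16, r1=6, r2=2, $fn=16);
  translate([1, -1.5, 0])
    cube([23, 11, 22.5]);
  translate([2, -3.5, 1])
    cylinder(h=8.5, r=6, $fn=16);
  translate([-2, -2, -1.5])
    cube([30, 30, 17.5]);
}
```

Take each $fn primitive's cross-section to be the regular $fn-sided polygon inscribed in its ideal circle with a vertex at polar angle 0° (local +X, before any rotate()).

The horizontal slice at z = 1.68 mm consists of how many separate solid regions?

At z = 1.68 mm: the cone contributes a regular 16-gon of circumradius 5.580 (interpolated between r1=6 and r2=2 at t=0.105); the cube at (1, -1.5) is present — its section is the full 23×11 rectangle; the r=6 cylinder at (2, -3.5) gives a regular 16-gon of circumradius 6 (constant along its height); the cube at (-2, -2) is present — its section is the full 30×30 rectangle; Subtracting the remaining from the first: starting from the cone, the 23×11 cube at (1, -1.5) partially overlaps it — only the 25.00 mm² overlap (of its 253.00 mm²) is removed, clipping the outline; the r=6 cylinder at (2, -3.5) partially overlaps it — only the 41.23 mm² overlap (of its 110.21 mm²) is removed, clipping the outline; the 30×30 cube at (-2, -2) partially overlaps it — only the 10.92 mm² overlap (of its 900.00 mm²) is removed, clipping the outline — 1 connected region. The result has 1 disconnected region.

1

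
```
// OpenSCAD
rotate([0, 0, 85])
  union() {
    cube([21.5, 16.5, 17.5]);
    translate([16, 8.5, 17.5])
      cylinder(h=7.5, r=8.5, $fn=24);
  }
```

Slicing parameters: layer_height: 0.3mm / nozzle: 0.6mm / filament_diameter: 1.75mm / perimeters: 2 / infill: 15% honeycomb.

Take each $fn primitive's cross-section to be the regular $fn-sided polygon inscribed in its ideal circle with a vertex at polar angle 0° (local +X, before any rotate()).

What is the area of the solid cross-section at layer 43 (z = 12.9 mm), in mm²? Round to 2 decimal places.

At z = 12.9 mm: the 21.5×16.5 cube contributes its full rectangle (area 354.75 mm²); the cylinder at (16, 8.5) is not intersected at this z (z outside [17.5, 25]); Combining (union): only the 21.5×16.5 cube is present, so the union is just that shape — area = 354.75 mm²; (whole slice rotated 85° about Z — lengths, areas and connectivity unchanged). Overall, the cross-section is a single solid region. Net area = 354.75 mm².

354.75 mm²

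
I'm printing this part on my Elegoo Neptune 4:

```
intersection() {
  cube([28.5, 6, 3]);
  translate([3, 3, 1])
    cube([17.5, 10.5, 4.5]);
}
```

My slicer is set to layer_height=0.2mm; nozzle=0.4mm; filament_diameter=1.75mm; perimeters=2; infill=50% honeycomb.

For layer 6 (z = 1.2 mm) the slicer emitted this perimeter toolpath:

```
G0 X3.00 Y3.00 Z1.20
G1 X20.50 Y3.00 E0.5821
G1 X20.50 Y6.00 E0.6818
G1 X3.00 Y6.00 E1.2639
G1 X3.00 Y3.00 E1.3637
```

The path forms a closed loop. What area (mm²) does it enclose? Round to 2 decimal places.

Apply the shoelace formula to the sequence of (X, Y) vertices; enclosed area = 52.50 mm².

52.50 mm²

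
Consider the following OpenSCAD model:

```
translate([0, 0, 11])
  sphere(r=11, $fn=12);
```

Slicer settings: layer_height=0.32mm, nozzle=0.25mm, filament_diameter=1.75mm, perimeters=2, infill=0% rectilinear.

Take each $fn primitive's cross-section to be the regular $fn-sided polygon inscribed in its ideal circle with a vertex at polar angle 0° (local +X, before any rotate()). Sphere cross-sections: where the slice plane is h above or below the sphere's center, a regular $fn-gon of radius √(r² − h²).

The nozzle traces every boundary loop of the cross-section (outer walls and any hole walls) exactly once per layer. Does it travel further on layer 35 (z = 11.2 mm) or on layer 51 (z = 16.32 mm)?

Layer 35 (z = 11.2): the r=11 sphere slices to a regular 12-gon of circumradius 10.998 (√(r²−h²) with h=0.2 from center) (perimeter = 2·12·10.998·sin(180°/12) = 68.32 mm). So its perimeter = 68.32 mm. Layer 51 (z = 16.32): the r=11 sphere contributes a regular 12-gon of circumradius √(11²−5.32²) = 9.628 (perimeter = 2·12·9.628·sin(180°/12) = 59.81 mm). So its perimeter = 59.81 mm. Layer 35 is larger (68.32 vs 59.81 mm).

layer 35 (z = 11.2 mm)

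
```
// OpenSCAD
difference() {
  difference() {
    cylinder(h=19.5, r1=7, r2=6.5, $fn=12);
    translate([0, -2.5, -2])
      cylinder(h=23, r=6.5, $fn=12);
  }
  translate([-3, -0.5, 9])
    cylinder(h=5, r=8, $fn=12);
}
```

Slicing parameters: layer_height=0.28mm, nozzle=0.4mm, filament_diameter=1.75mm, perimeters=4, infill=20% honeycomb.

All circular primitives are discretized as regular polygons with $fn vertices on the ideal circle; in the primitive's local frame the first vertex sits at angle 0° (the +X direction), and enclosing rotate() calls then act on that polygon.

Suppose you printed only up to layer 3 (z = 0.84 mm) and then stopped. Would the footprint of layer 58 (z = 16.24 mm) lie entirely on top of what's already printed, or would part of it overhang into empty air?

Compare the two slices. At z = 0.84: the cone: at t=0.043 of its height the radius interpolates to r₁+(r₂−r₁)t = 6.978, giving a regular 12-gon of that circumradius (area = (12/2)·6.978²·sin(360°/12) = 146.10 mm²); the r=6.5 cylinder at (0, -2.5) gives a regular 12-gon of circumradius 6.5 (constant along its height) (area = (12/2)·6.500²·sin(360°/12) = 126.75 mm²); Subtracting the remaining from the first: starting from the cone (146.10 mm²), the r=6.5 cylinder at (0, -2.5) partially overlaps it — only the 103.14 mm² overlap (of its 126.75 mm²) is removed, clipping the outline — area = 42.96 mm²; the cylinder at (-3, -0.5) is absent (z outside [9, 14]); Subtracting the remaining from the first: none of the subtracted shapes is present at this height, so that combined region is unchanged — area = 42.96 mm². At z = 16.24: the cone: at t=0.833 of its height the radius interpolates to r₁+(r₂−r₁)t = 6.584, giving a regular 12-gon of that circumradius (area = (12/2)·6.584²·sin(360°/12) = 130.03 mm²); the cylinder at (0, -2.5): section is a regular 12-gon, circumradius r=6.5 (area = (12/2)·6.500²·sin(360°/12) = 126.75 mm²); Taking the first minus the rest: starting from the cone (130.03 mm²), the r=6.5 cylinder at (0, -2.5) partially overlaps it — only the 96.51 mm² overlap (of its 126.75 mm²) is removed, clipping the outline — area = 33.53 mm²; the cylinder at (-3, -0.5) is absent (z outside [9, 14]); After the difference (first − rest): none of the subtracted shapes is present at this height, so that combined region is unchanged — area = 33.53 mm². Checking containment: the cross-section at z = 16.24 is a subset of the cross-section at z = 0.84.

entirely on top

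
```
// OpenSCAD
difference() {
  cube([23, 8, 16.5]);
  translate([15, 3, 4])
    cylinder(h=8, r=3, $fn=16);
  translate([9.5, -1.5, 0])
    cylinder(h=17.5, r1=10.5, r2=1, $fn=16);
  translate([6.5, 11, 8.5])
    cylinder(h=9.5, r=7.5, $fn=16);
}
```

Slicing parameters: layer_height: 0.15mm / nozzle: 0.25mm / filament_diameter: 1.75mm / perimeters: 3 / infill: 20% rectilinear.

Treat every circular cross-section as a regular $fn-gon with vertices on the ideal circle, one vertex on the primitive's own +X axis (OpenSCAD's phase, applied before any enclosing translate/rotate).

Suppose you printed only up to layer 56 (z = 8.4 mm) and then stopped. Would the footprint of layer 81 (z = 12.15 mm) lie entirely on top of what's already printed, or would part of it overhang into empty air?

Compare the two slices. At z = 8.4: the cube is present — its section is the full 23×8 rectangle (area 184.00 mm²); the cylinder at (15, 3): section is a regular 16-gon, circumradius r=3 (area = (16/2)·3.000²·sin(360°/16) = 27.55 mm²); the cone at (9.5, -1.5): at t=0.480 of its height the radius interpolates to r₁+(r₂−r₁)t = 5.940, giving a regular 16-gon of that circumradius (area = (16/2)·5.940²·sin(360°/16) = 108.02 mm²); the cylinder at (6.5, 11) does not reach this height (z outside [8.5, 18]); Taking the first minus the rest: starting from the 23×8 cube (184.00 mm²), the r=3 cylinder at (15, 3) lies inside it touching the edge (removes its full 27.55 mm²); the cone at (9.5, -1.5) partially overlaps it — only the 30.96 mm² overlap (of its 108.02 mm²) is removed, clipping the outline — area = 125.49 mm². At z = 12.15: the cube (footprint 23×8) is included at this height (area 184.00 mm²); the cylinder at (15, 3) does not reach this height (z outside [4, 12]); the cone at (9.5, -1.5): at t=0.694 of its height the radius interpolates to r₁+(r₂−r₁)t = 3.904, giving a regular 16-gon of that circumradius (area = (16/2)·3.904²·sin(360°/16) = 46.67 mm²); the r=7.5 cylinder at (6.5, 11) gives a regular 16-gon of circumradius 7.5 (constant along its height) (area = (16/2)·7.500²·sin(360°/16) = 172.21 mm²); Subtracting the remaining from the first: starting from the 23×8 cube (184.00 mm²), the cone at (9.5, -1.5) partially overlaps it — only the 12.07 mm² overlap (of its 46.67 mm²) is removed, clipping the outline; the r=7.5 cylinder at (6.5, 11) partially overlaps it — only the 42.81 mm² overlap (of its 172.21 mm²) is removed, clipping the outline — area = 129.12 mm². Checking containment: at z = 12.15 the cross-section extends beyond the z = 8.4 cross-section by about 45.50 mm².

part overhangs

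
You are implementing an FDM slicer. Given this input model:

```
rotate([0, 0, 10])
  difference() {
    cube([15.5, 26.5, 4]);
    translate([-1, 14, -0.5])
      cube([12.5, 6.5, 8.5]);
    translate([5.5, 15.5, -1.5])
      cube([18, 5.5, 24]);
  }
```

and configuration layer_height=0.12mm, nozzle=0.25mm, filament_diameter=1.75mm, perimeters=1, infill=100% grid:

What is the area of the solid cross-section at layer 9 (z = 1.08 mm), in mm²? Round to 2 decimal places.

311.00 mm²

At z = 1.08 mm: the cube (footprint 15.5×26.5) is included at this height (area 410.75 mm²); the cube at (-1, 14) is present — its section is the full 12.5×6.5 rectangle (area 81.25 mm²); the cube at (5.5, 15.5) is present — its section is the full 18×5.5 rectangle (area 99.00 mm²); After the difference (first − rest): starting from the 15.5×26.5 cube (410.75 mm²), the 12.5×6.5 cube at (-1, 14) partially overlaps it — only the 74.75 mm² overlap (of its 81.25 mm²) is removed, clipping the outline; the 18×5.5 cube at (5.5, 15.5) partially overlaps it — only the 25.00 mm² overlap (of its 99.00 mm²) is removed, clipping the outline — area = 311.00 mm²; (whole slice rotated 10° about Z — lengths, areas and connectivity unchanged). Overall, the cross-section has 2 separate islands. Net area = 311.00 mm².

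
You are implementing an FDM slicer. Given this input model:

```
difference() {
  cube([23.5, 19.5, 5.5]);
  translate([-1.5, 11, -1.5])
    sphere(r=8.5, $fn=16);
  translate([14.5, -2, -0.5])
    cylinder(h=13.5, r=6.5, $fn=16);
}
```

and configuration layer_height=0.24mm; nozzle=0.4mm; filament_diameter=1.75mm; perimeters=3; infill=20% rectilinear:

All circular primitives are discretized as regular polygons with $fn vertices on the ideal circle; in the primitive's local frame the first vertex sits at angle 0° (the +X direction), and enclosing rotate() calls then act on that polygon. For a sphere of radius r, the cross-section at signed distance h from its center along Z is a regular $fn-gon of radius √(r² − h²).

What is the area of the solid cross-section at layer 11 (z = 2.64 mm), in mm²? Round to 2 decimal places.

At z = 2.64 mm: the cube (footprint 23.5×19.5) is included at this height (area 458.25 mm²); the r=8.5 sphere at (-1.5, 11) contributes a regular 16-gon of circumradius √(8.5²−4.14²) = 7.424 (area = (16/2)·7.424²·sin(360°/16) = 168.72 mm²); the cylinder at (14.5, -2): section is a regular 16-gon, circumradius r=6.5 (area = (16/2)·6.500²·sin(360°/16) = 129.35 mm²); After the difference (first − rest): starting from the 23.5×19.5 cube (458.25 mm²), the r=8.5 sphere at (-1.5, 11) partially overlaps it — only the 62.54 mm² overlap (of its 168.72 mm²) is removed, clipping the outline; the r=6.5 cylinder at (14.5, -2) partially overlaps it — only the 39.47 mm² overlap (of its 129.35 mm²) is removed, clipping the outline — area = 356.24 mm². Overall, the cross-section is a single solid region. Net area = 356.24 mm².

356.24 mm²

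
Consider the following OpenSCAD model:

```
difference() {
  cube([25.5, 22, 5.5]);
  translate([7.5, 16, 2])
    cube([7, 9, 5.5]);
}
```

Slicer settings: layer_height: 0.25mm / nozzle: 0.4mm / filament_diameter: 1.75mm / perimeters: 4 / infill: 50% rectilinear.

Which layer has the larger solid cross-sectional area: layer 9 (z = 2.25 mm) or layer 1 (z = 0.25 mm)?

Layer 9 (z = 2.25): the 25.5×22 cube contributes its full rectangle (area 561.00 mm²); the cube at (7.5, 16) (footprint 7×9) is included at this height (area 63.00 mm²); After the difference (first − rest): starting from the 25.5×22 cube (561.00 mm²), the 7×9 cube at (7.5, 16) partially overlaps it — only the 42.00 mm² overlap (of its 63.00 mm²) is removed, clipping the outline — area = 519.00 mm². So its area = 519.00 mm². Layer 1 (z = 0.25): the cube is present — its section is the full 25.5×22 rectangle (area 561.00 mm²); the cube at (7.5, 16) does not reach this height (z outside [2, 7.5]); Subtracting the remaining from the first: none of the subtracted shapes is present at this height, so the 25.5×22 cube is unchanged — area = 561.00 mm². So its area = 561.00 mm². Layer 1 is larger (561.00 vs 519.00 mm²).

layer 1 (z = 0.25 mm)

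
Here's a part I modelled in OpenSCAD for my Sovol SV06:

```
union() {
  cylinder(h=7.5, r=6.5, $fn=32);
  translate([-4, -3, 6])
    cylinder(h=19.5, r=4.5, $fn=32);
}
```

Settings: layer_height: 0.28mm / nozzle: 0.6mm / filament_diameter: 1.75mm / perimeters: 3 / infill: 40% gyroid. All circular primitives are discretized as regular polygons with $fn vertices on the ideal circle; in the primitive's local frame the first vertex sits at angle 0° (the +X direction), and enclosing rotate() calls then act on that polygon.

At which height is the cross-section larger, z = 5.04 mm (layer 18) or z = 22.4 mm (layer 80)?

Layer 18 (z = 5.04): the r=6.5 cylinder contributes a regular 32-gon of circumradius 6.5 (area = (32/2)·6.500²·sin(360°/32) = 131.88 mm²); the cylinder at (-4, -3) does not reach this height (z outside [6, 25.5]); Merging all regions: only the r=6.5 cylinder is present, so the union is just that shape — area = 131.88 mm². So its area = 131.88 mm². Layer 80 (z = 22.4): the cylinder is absent (z outside [0, 7.5]); the r=4.5 cylinder at (-4, -3) gives a regular 32-gon of circumradius 4.5 (constant along its height) (area = (32/2)·4.500²·sin(360°/32) = 63.21 mm²); Combining (union): only the r=4.5 cylinder at (-4, -3) is present, so the union is just that shape — area = 63.21 mm². So its area = 63.21 mm². Layer 18 is larger (131.88 vs 63.21 mm²).

layer 18 (z = 5.04 mm)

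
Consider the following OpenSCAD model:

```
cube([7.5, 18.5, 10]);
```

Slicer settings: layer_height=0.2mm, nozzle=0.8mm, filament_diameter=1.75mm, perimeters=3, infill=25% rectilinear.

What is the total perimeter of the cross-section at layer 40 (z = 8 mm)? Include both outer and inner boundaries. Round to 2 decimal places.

52.00 mm

At z = 8 mm: the 7.5×18.5 cube contributes its full rectangle (perimeter 52.00 mm). Overall, the cross-section is a single solid region. Total boundary length (outer) = 52.00 mm.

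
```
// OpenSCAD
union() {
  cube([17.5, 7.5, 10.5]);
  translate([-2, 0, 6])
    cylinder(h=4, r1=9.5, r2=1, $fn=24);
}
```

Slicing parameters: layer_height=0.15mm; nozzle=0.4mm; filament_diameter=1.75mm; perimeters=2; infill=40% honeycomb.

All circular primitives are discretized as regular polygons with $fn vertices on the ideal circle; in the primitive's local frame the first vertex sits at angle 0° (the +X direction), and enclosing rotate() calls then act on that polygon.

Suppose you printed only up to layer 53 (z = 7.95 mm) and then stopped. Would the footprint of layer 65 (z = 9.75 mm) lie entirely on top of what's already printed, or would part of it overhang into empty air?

Compare the two slices. At z = 7.95: the cube is present — its section is the full 17.5×7.5 rectangle (area 131.25 mm²); the cone at (-2, 0): at t=0.488 of its height the radius interpolates to r₁+(r₂−r₁)t = 5.356, giving a regular 24-gon of that circumradius (area = (24/2)·5.356²·sin(360°/24) = 89.10 mm²); Combining (union): the regions partially overlap — summed areas 220.35 mm² minus the doubly-counted overlap 11.88 mm² gives 208.47 mm² — area = 208.47 mm². At z = 9.75: the 17.5×7.5 cube contributes its full rectangle (area 131.25 mm²); the cone at (-2, 0) contributes a regular 24-gon of circumradius 1.531 (interpolated between r1=9.5 and r2=1 at t=0.938) (area = (24/2)·1.531²·sin(360°/24) = 7.28 mm²); Combining (union): the 2 present regions are separate (no shared area or edge), so areas and boundary lengths simply add and each stays a separate island — area = 138.53 mm². Checking containment: the cross-section at z = 9.75 is a subset of the cross-section at z = 7.95.

entirely on top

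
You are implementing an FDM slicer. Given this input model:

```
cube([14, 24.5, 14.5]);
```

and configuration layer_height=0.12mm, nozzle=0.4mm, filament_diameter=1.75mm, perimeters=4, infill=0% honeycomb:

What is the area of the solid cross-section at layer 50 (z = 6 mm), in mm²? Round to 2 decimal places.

343.00 mm²

At z = 6 mm: the cube is present — its section is the full 14×24.5 rectangle (area 343.00 mm²). Overall, the cross-section is a single solid region. Net area = 343.00 mm².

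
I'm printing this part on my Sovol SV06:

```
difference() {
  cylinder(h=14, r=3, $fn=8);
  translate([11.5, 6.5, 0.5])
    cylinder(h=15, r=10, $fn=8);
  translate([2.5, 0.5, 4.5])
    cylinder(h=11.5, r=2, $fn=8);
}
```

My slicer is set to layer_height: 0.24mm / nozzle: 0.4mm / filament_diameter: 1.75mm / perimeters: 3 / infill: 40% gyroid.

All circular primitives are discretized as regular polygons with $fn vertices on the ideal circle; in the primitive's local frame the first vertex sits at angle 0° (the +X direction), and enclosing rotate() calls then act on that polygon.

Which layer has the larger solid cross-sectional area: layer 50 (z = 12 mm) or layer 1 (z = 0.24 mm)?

Layer 50 (z = 12): the r=3 cylinder contributes a regular 8-gon of circumradius 3 (area = (8/2)·3.000²·sin(360°/8) = 25.46 mm²); the r=10 cylinder at (11.5, 6.5) gives a regular 8-gon of circumradius 10 (constant along its height) (area = (8/2)·10.000²·sin(360°/8) = 282.84 mm²); the r=2 cylinder at (2.5, 0.5) contributes a regular 8-gon of circumradius 2 (area = (8/2)·2.000²·sin(360°/8) = 11.31 mm²); After the difference (first − rest): starting from the r=3 cylinder (25.46 mm²), the r=10 cylinder at (11.5, 6.5) misses the remaining region (no effect); the r=2 cylinder at (2.5, 0.5) partially overlaps it — only the 5.93 mm² overlap (of its 11.31 mm²) is removed, clipping the outline — area = 19.53 mm². So its area = 19.53 mm². Layer 1 (z = 0.24): the r=3 cylinder gives a regular 8-gon of circumradius 3 (constant along its height) (area = (8/2)·3.000²·sin(360°/8) = 25.46 mm²); the cylinder at (11.5, 6.5) does not reach this height (z outside [0.5, 15.5]); the cylinder at (2.5, 0.5) is not intersected at this z (z outside [4.5, 16]); After the difference (first − rest): none of the subtracted shapes is present at this height, so the r=3 cylinder is unchanged — area = 25.46 mm². So its area = 25.46 mm². Layer 1 is larger (25.46 vs 19.53 mm²).

layer 1 (z = 0.24 mm)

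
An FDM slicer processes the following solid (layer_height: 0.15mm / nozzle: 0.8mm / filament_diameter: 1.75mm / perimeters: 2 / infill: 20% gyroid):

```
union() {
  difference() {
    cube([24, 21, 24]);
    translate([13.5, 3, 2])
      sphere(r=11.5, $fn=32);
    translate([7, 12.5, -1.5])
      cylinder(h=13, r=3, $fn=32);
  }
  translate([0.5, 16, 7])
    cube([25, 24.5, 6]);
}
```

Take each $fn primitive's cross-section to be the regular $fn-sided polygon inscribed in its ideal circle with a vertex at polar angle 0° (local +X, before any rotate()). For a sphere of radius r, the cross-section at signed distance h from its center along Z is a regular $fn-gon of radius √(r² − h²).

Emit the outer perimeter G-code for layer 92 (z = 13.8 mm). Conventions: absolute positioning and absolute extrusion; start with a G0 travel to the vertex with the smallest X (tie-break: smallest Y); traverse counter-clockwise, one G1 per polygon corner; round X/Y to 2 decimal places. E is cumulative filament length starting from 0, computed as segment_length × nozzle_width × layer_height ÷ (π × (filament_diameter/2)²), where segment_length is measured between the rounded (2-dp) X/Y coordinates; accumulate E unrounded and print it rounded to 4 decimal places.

At z = 13.8 mm: the cube is present — its section is the full 24×21 rectangle; the sphere at (13.5, 3) does not reach this height (|z−center|=11.800 > r=11.5); the cylinder at (7, 12.5) is not intersected at this z (z outside [-1.5, 11.5]); Taking the first minus the rest: none of the subtracted shapes is present at this height, so the 24×21 cube is unchanged — 1 connected region; the cube at (0.5, 16) is not intersected at this z (z outside [7, 13]); Combining (union): only that combined region is present, so the union is just that shape — 1 connected region. The outline is a single polygon with 4 vertices. Extrusion per mm of travel: 0.8 × 0.15 / (π × 0.875²) = 0.049890. Accumulating E over each segment gives final E = 4.4901.

G0 X0.00 Y0.00 Z13.80
G1 X24.00 Y0.00 E1.1974
G1 X24.00 Y21.00 E2.2451
G1 X0.00 Y21.00 E3.4424
G1 X0.00 Y0.00 E4.4901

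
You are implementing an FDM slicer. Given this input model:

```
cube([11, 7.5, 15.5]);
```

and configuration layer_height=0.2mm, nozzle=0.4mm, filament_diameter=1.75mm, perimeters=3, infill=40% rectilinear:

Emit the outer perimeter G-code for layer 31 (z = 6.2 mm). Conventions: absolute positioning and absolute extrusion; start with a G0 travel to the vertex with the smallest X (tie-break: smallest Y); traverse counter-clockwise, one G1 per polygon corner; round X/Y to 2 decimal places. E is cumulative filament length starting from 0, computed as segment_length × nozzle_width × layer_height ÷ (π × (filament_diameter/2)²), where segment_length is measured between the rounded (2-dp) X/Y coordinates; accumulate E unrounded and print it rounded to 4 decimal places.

At z = 6.2 mm: the cube (footprint 11×7.5) is included at this height. The outline is a single polygon with 4 vertices. Extrusion per mm of travel: 0.4 × 0.2 / (π × 0.875²) = 0.033260. Accumulating E over each segment gives final E = 1.2306.

G0 X0.00 Y0.00 Z6.20
G1 X11.00 Y0.00 E0.3659
G1 X11.00 Y7.50 E0.6153
G1 X0.00 Y7.50 E0.9812
G1 X0.00 Y0.00 E1.2306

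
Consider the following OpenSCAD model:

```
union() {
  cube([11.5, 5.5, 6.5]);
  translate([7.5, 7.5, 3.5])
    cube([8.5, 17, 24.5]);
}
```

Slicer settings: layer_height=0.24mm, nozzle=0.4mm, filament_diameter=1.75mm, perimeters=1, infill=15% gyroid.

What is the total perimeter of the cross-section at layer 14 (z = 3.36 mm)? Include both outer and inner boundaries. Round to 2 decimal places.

34.00 mm

At z = 3.36 mm: the cube is present — its section is the full 11.5×5.5 rectangle (perimeter 34.00 mm); the cube at (7.5, 7.5) does not reach this height (z outside [3.5, 28]); Combining (union): only the 11.5×5.5 cube is present, so the union is just that shape — boundary = 34.00 mm. Overall, the cross-section is a single solid region. Total boundary length (outer) = 34.00 mm.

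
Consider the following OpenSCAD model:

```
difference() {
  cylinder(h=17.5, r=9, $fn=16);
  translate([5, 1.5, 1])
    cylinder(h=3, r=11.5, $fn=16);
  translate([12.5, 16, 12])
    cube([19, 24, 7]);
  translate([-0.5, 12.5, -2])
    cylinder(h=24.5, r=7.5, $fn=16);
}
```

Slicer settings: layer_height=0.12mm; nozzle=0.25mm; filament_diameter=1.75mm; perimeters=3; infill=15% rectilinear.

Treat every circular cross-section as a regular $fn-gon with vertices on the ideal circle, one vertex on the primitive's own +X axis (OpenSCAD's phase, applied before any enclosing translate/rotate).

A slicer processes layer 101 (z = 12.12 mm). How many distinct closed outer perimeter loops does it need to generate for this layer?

At z = 12.12 mm: the r=9 cylinder gives a regular 16-gon of circumradius 9 (constant along its height); the cylinder at (5, 1.5) is absent (z outside [1, 4]); the 19×24 cube at (12.5, 16) contributes its full rectangle; the r=7.5 cylinder at (-0.5, 12.5) gives a regular 16-gon of circumradius 7.5 (constant along its height); After the difference (first − rest): starting from the r=9 cylinder, the 19×24 cube at (12.5, 16) misses the remaining region (no effect); the r=7.5 cylinder at (-0.5, 12.5) partially overlaps it — only the 26.76 mm² overlap (of its 172.21 mm²) is removed, clipping the outline — 1 connected region. The result has 1 disconnected region.

1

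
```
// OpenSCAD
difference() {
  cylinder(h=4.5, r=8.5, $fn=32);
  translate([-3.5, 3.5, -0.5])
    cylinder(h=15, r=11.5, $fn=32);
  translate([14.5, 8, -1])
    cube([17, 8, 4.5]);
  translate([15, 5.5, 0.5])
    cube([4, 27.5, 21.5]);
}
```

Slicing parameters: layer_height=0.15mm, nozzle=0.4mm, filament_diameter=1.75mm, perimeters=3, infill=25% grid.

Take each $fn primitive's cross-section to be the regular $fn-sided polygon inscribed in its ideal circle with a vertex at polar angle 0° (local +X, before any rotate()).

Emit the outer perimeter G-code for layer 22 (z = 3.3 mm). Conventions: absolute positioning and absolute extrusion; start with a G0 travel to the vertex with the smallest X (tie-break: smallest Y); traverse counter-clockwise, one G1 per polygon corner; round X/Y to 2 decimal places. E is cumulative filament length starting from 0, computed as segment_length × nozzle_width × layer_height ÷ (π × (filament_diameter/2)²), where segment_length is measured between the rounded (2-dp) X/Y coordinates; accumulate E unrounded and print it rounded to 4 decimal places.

G0 X-2.95 Y-7.95 Z3.30
G1 X-1.66 Y-8.34 E0.0336
G1 X0.00 Y-8.50 E0.0752
G1 X1.66 Y-8.34 E0.1168
G1 X3.25 Y-7.85 E0.1583
G1 X4.72 Y-7.07 E0.1998
G1 X6.01 Y-6.01 E0.2415
G1 X7.07 Y-4.72 E0.2831
G1 X7.85 Y-3.25 E0.3246
G1 X8.34 Y-1.66 E0.3661
G1 X8.50 Y0.00 E0.4077
G1 X8.34 Y1.66 E0.4493
G1 X7.95 Y2.95 E0.4830
G1 X7.78 Y1.26 E0.5253
G1 X7.12 Y-0.90 E0.5817
G1 X6.06 Y-2.89 E0.6379
G1 X4.63 Y-4.63 E0.6941
G1 X2.89 Y-6.06 E0.7503
G1 X0.90 Y-7.12 E0.8065
G1 X-1.26 Y-7.78 E0.8629
G1 X-2.95 Y-7.95 E0.9052

At z = 3.3 mm: the cylinder: section is a regular 32-gon, circumradius r=8.5; the r=11.5 cylinder at (-3.5, 3.5) contributes a regular 32-gon of circumradius 11.5; the cube at (14.5, 8) is present — its section is the full 17×8 rectangle; the cube at (15, 5.5) (footprint 4×27.5) is included at this height; Taking the first minus the rest: starting from the r=8.5 cylinder, the r=11.5 cylinder at (-3.5, 3.5) partially overlaps it — only the 202.37 mm² overlap (of its 412.81 mm²) is removed, clipping the outline; the 17×8 cube at (14.5, 8) misses the remaining region (no effect); the 4×27.5 cube at (15, 5.5) misses the remaining region (no effect) — 1 connected region. The outline is a single polygon with 20 vertices. Extrusion per mm of travel: 0.4 × 0.15 / (π × 0.875²) = 0.024945. Accumulating E over each segment gives final E = 0.9052.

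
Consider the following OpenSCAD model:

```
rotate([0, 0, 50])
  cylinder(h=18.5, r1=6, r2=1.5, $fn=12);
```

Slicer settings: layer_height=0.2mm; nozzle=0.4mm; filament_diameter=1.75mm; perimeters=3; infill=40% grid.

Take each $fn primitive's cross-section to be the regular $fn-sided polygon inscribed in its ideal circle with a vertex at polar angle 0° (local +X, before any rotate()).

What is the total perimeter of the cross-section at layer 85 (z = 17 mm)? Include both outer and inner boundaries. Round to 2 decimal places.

11.58 mm

At z = 17 mm: the cone (r1=6→r2=1.5) has section circumradius 1.865 here — a regular 12-gon (perimeter = 2·12·1.865·sin(180°/12) = 11.58 mm); (rotated 50° about Z; rotation is an isometry so areas/perimeters/island counts are preserved). Overall, the cross-section is a single solid region. Total boundary length (outer) = 11.58 mm.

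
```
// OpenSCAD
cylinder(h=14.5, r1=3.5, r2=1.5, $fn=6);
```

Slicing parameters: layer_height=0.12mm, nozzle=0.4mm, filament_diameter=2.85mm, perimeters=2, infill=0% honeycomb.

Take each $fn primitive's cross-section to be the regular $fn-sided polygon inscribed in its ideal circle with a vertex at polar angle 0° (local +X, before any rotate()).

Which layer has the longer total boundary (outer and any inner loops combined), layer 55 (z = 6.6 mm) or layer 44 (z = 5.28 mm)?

Layer 55 (z = 6.6): the cone (r1=3.5→r2=1.5) has section circumradius 2.590 here — a regular 6-gon (perimeter = 2·6·2.590·sin(180°/6) = 15.54 mm). So its perimeter = 15.54 mm. Layer 44 (z = 5.28): the cone contributes a regular 6-gon of circumradius 2.772 (interpolated between r1=3.5 and r2=1.5 at t=0.364) (perimeter = 2·6·2.772·sin(180°/6) = 16.63 mm). So its perimeter = 16.63 mm. Layer 44 is larger (16.63 vs 15.54 mm).

layer 44 (z = 5.28 mm)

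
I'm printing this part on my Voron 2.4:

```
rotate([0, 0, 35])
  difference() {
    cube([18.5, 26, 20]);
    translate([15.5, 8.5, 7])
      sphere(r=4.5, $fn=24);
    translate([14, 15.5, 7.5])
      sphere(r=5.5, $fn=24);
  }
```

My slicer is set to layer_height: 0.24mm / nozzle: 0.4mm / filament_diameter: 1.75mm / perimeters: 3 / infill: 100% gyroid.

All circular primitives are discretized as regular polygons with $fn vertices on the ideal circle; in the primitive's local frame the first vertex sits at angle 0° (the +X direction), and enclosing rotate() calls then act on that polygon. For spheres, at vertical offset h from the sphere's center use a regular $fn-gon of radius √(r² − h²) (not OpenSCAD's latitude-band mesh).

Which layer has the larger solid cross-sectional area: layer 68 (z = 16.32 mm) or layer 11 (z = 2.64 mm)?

Layer 68 (z = 16.32): the cube is present — its section is the full 18.5×26 rectangle (area 481.00 mm²); the sphere at (15.5, 8.5) is absent (|z−center|=9.320 > r=4.5); the sphere at (14, 15.5) is absent (|z−center|=8.820 > r=5.5); Taking the first minus the rest: none of the subtracted shapes is present at this height, so the 18.5×26 cube is unchanged — area = 481.00 mm²; (whole slice rotated 35° about Z — lengths, areas and connectivity unchanged). So its area = 481.00 mm². Layer 11 (z = 2.64): the cube is present — its section is the full 18.5×26 rectangle (area 481.00 mm²); the r=4.5 sphere at (15.5, 8.5) contributes a regular 24-gon of circumradius √(4.5²−4.36²) = 1.114 (area = (24/2)·1.114²·sin(360°/24) = 3.85 mm²); the r=5.5 sphere at (14, 15.5) slices to a regular 24-gon of circumradius 2.575 (√(r²−h²) with h=4.86 from center) (area = (24/2)·2.575²·sin(360°/24) = 20.59 mm²); Subtracting the remaining from the first: starting from the 18.5×26 cube (481.00 mm²), the r=4.5 sphere at (15.5, 8.5) lies wholly inside it (removes its full 3.85 mm² and its 6.98 mm outline becomes a hole wall); the r=5.5 sphere at (14, 15.5) lies wholly inside it (removes its full 20.59 mm² and its 16.13 mm outline becomes a hole wall) — area = 456.55 mm²; (rotated 35° about Z; rotation is an isometry so areas/perimeters/island counts are preserved). So its area = 456.55 mm². Layer 68 is larger (481.00 vs 456.55 mm²).

layer 68 (z = 16.32 mm)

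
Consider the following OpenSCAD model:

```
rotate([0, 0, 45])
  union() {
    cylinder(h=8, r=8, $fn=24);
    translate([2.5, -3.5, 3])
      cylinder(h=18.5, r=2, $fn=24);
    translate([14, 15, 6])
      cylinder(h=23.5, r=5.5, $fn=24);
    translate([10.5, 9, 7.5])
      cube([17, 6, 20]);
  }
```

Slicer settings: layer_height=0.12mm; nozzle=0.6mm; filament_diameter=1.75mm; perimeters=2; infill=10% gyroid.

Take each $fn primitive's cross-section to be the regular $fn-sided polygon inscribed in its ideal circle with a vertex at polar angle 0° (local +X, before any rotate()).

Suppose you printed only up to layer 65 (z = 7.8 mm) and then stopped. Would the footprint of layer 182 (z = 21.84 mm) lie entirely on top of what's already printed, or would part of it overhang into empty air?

Compare the two slices. At z = 7.8: the r=8 cylinder contributes a regular 24-gon of circumradius 8 (area = (24/2)·8.000²·sin(360°/24) = 198.77 mm²); the cylinder at (2.5, -3.5): section is a regular 24-gon, circumradius r=2 (area = (24/2)·2.000²·sin(360°/24) = 12.42 mm²); the r=5.5 cylinder at (14, 15) contributes a regular 24-gon of circumradius 5.5 (area = (24/2)·5.500²·sin(360°/24) = 93.95 mm²); the 17×6 cube at (10.5, 9) contributes its full rectangle (area 102.00 mm²); Taking the union: the regions partially overlap — summed areas 407.15 mm² minus the doubly-counted overlap 53.65 mm² gives 353.50 mm² — area = 353.50 mm²; (whole slice rotated 45° about Z — lengths, areas and connectivity unchanged). At z = 21.84: the cylinder is not intersected at this z (z outside [0, 8]); the cylinder at (2.5, -3.5) does not reach this height (z outside [3, 21.5]); the r=5.5 cylinder at (14, 15) gives a regular 24-gon of circumradius 5.5 (constant along its height) (area = (24/2)·5.500²·sin(360°/24) = 93.95 mm²); the cube at (10.5, 9) is present — its section is the full 17×6 rectangle (area 102.00 mm²); Merging all regions: the regions partially overlap — summed areas 195.95 mm² minus the doubly-counted overlap 41.22 mm² gives 154.73 mm² — area = 154.73 mm²; (whole slice rotated 45° about Z — lengths, areas and connectivity unchanged). Checking containment: the cross-section at z = 21.84 is a subset of the cross-section at z = 7.8.

entirely on top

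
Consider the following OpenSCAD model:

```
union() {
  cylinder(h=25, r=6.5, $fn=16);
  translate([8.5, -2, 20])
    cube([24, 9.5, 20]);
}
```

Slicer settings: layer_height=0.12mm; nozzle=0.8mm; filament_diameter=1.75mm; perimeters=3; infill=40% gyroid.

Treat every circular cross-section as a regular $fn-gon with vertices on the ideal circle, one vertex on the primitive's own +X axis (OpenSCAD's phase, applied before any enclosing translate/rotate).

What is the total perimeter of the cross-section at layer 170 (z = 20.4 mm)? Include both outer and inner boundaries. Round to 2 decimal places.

107.58 mm

At z = 20.4 mm: the cylinder: section is a regular 16-gon, circumradius r=6.5 (perimeter = 2·16·6.500·sin(180°/16) = 40.58 mm); the cube at (8.5, -2) (footprint 24×9.5) is included at this height (perimeter 67.00 mm); Merging all regions: the 2 present regions are separate (no shared area or edge), so areas and boundary lengths simply add and each stays a separate island — boundary = 107.58 mm. Overall, the cross-section has 2 separate islands. Total boundary length (outer) = 107.58 mm.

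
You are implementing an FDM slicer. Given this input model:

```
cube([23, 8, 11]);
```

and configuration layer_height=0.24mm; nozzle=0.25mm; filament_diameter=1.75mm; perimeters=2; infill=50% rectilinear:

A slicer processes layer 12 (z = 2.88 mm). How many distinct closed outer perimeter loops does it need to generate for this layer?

1

At z = 2.88 mm: the cube (footprint 23×8) is included at this height. The result has 1 disconnected region.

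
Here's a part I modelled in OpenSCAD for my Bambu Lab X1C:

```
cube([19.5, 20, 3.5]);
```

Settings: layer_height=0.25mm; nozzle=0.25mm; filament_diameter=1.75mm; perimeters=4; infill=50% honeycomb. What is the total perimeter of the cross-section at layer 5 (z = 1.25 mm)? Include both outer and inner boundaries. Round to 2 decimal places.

At z = 1.25 mm: the cube (footprint 19.5×20) is included at this height (perimeter 79.00 mm). Overall, the cross-section is a single solid region. Total boundary length (outer) = 79.00 mm.

79.00 mm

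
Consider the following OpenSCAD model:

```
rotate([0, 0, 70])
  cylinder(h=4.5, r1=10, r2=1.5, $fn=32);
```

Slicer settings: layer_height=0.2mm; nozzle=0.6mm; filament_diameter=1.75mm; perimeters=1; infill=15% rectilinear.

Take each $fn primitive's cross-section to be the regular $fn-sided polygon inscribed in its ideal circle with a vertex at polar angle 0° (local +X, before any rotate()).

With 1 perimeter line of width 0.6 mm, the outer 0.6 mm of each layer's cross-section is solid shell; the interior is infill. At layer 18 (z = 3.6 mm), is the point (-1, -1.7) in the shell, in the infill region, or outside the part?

infill

At z = 3.6 mm: the cone: at t=0.800 of its height the radius interpolates to r₁+(r₂−r₁)t = 3.200, giving a regular 32-gon of that circumradius; (whole slice rotated 70° about Z — lengths, areas and connectivity unchanged). Overall, the cross-section is a single solid region. Undo the 70° rotation: the query point maps to (-1.939, 0.358) in the un-rotated model frame. The nearest boundary edge runs (-3.14, 0.62)→(-3.20, 0.00); distance from the point to it = 1.22 mm. The point is inside the cross-section and 1.22 mm from the nearest boundary — more than the 0.6 mm shell width (1 × 0.6), so it's in the infill interior.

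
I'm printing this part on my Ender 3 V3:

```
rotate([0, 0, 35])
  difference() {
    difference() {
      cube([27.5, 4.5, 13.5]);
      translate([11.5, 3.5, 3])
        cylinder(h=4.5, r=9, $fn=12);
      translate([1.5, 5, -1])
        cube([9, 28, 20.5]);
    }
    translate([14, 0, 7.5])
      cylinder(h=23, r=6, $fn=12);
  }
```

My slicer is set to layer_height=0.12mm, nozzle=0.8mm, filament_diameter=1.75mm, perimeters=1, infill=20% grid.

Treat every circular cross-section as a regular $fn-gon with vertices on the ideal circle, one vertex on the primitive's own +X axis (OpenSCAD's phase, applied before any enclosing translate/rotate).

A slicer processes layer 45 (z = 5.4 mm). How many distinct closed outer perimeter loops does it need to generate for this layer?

At z = 5.4 mm: the 27.5×4.5 cube contributes its full rectangle; the r=9 cylinder at (11.5, 3.5) gives a regular 12-gon of circumradius 9 (constant along its height); the 9×28 cube at (1.5, 5) contributes its full rectangle; Subtracting the remaining from the first: starting from the 27.5×4.5 cube, the r=9 cylinder at (11.5, 3.5) partially overlaps it — only the 77.45 mm² overlap (of its 243.00 mm²) is removed, clipping the outline; the 9×28 cube at (1.5, 5) misses the remaining region (no effect) — 2 connected regions; the cylinder at (14, 0) does not reach this height (z outside [7.5, 30.5]); Subtracting the remaining from the first: none of the subtracted shapes is present at this height, so that combined region is unchanged — 2 connected regions; (whole slice rotated 35° about Z — lengths, areas and connectivity unchanged). The result has 2 disconnected regions.

2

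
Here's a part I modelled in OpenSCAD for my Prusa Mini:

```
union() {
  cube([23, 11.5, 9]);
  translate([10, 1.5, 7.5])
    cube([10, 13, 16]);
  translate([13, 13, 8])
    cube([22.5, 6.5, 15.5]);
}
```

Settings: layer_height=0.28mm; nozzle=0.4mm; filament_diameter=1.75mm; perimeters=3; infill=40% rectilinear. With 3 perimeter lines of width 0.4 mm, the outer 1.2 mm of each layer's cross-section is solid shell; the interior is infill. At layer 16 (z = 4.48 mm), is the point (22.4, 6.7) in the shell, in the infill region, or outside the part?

shell

At z = 4.48 mm: the 23×11.5 cube contributes its full rectangle; the cube at (10, 1.5) is absent (z outside [7.5, 23.5]); the cube at (13, 13) is not intersected at this z (z outside [8, 23.5]); Taking the union: only the 23×11.5 cube is present, so the union is just that shape — 1 connected region. Overall, the cross-section is a single solid region. The nearest boundary edge runs (23.00, 0.00)→(23.00, 11.50); distance from the point to it = 0.60 mm. The point is inside the cross-section, 0.60 mm from the nearest boundary — within the 1.2 mm shell band (3 × 0.4).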